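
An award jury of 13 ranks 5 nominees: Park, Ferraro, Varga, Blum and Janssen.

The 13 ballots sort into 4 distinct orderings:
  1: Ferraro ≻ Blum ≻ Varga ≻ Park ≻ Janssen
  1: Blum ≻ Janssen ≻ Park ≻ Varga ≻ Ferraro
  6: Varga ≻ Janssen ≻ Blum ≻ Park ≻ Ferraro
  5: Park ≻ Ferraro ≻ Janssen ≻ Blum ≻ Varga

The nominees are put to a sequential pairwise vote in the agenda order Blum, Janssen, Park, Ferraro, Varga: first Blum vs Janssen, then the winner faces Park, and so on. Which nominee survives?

Varga

Round 1: Blum vs Janssen — 2–11, Janssen advances.
Round 2: Janssen vs Park — 7–6, Janssen advances.
Round 3: Janssen vs Ferraro — 7–6, Janssen advances.
Round 4: Janssen vs Varga — 6–7, Varga advances.
Varga survives the agenda.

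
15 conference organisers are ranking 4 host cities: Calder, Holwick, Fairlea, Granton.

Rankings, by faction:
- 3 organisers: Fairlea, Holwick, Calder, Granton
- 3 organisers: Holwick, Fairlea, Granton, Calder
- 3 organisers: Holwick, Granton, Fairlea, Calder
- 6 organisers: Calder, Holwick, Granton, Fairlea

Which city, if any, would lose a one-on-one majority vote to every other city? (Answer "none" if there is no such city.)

none

Head-to-head results (15 organisers):
Calder vs Holwick: Calder is ranked higher on 6 ballots, Holwick on 9. Holwick wins 9–6.
Calder vs Fairlea: 6 to 9, Fairlea.
Calder vs Granton: 9 to 6, Calder.
Holwick vs Fairlea: Holwick preferred on 3+3+6 = 12 ballots; Holwick wins 12–3.
Holwick vs Granton: Holwick, 15–0.
Fairlea vs Granton: Fairlea is ranked higher on 3+3 = 6 ballots, Granton on 9. Granton wins 9–6.
Every city wins at least one matchup (Calder beats Granton; Holwick beats Calder; Fairlea beats Calder; Granton beats Fairlea), so there is no Condorcet loser.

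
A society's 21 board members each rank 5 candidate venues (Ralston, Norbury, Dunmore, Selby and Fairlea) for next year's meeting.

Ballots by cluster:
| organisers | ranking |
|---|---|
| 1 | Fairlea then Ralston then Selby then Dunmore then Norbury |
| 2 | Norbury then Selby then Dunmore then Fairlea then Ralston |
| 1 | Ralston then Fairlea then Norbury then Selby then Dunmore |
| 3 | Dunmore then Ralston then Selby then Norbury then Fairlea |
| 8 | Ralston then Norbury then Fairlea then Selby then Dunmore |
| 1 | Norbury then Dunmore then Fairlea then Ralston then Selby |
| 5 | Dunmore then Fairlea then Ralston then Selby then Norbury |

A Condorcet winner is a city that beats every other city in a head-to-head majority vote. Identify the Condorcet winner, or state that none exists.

Head-to-head results (21 organisers):
Ralston–Norbury: Ralston 18–3.
Ralston vs Dunmore: Dunmore wins 11–10.
Ralston vs Selby: Ralston, 19–2.
Ralston–Fairlea: Ralston 12–9.
Norbury–Dunmore: Norbury 12–9.
Norbury vs Selby: Norbury wins 12–9.
Norbury vs Fairlea: Norbury wins 14–7.
Dunmore vs Selby: Selby wins 12–9.
Dunmore vs Fairlea: Dunmore is ranked higher on 2+3+1+5 = 11 ballots, Fairlea on 10. Dunmore wins 11–10.
Selby vs Fairlea: 2+3 = 5 for Selby, 16 for Fairlea — Fairlea by 16–5.
No city is unbeaten: Ralston loses to Dunmore; Norbury loses to Ralston; Dunmore loses to Norbury; Selby loses to Ralston; Fairlea loses to Ralston. In particular Ralston > Norbury > Dunmore > Ralston is a majority cycle — no Condorcet winner exists.

none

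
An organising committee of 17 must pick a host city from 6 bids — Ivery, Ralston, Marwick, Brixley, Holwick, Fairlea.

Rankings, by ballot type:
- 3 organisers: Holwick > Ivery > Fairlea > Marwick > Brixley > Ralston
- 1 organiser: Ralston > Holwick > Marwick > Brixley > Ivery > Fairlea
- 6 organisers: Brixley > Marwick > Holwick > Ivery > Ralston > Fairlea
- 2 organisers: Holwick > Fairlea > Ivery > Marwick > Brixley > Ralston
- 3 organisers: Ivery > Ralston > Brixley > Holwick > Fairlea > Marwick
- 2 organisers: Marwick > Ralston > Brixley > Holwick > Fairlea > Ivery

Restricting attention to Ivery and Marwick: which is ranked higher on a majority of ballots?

Ballots ranking Ivery above Marwick: 3 + 2 + 3 = 8.
Ballots ranking Marwick above Ivery: 17 − 8 = 9.
Marwick wins the head-to-head 9–8.

Marwick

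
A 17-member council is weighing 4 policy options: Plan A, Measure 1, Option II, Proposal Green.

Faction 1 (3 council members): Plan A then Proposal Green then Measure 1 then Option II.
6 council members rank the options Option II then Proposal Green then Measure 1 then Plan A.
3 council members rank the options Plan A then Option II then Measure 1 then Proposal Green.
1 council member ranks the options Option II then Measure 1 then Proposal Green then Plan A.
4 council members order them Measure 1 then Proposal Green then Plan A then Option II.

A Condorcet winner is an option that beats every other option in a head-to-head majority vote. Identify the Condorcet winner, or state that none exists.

Head-to-head results (17 council members):
Plan A–Measure 1: Measure 1 11–6.
Plan A–Option II: Plan A 10–7.
Plan A vs Proposal Green: Proposal Green, 11–6.
Measure 1–Option II: Option II 10–7.
Measure 1 vs Proposal Green: Proposal Green, 9–8.
Option II vs Proposal Green: Option II wins 10–7.
No option is unbeaten: Plan A loses to Measure 1; Measure 1 loses to Option II; Option II loses to Plan A; Proposal Green loses to Option II. In particular Plan A > Option II > Measure 1 > Plan A is a majority cycle — no Condorcet winner exists.

none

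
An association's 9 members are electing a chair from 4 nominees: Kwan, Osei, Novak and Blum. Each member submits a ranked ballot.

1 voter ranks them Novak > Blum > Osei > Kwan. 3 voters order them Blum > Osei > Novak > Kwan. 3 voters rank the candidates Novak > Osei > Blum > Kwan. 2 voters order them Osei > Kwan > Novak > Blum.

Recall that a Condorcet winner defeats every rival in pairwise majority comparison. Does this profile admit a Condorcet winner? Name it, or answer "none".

Pairwise majorities:
Kwan vs Osei: Kwan preferred on 0 ballots; Osei wins 9–0.
Kwan vs Novak: 2 for Kwan, 7 for Novak — Novak by 7–2.
Kwan vs Blum: Kwan preferred on 2 ballots; Blum wins 7–2.
Osei vs Novak: Osei is ranked higher on 3+2 = 5 ballots, Novak on 4. Osei wins 5–4.
Osei vs Blum: Osei preferred on 3+2 = 5 ballots; Osei wins 5–4.
Novak vs Blum: Novak preferred on 1+3+2 = 6 ballots; Novak wins 6–3.
Osei defeats every rival head-to-head and is the Condorcet winner.

Osei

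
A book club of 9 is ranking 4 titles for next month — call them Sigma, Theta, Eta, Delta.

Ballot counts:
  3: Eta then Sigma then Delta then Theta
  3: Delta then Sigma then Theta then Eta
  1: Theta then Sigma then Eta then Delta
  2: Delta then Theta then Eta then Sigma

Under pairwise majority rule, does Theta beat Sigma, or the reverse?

Ballots ranking Theta above Sigma: 1 + 2 = 3.
Ballots ranking Sigma above Theta: 9 − 3 = 6.
Sigma wins the head-to-head 6–3.

Sigma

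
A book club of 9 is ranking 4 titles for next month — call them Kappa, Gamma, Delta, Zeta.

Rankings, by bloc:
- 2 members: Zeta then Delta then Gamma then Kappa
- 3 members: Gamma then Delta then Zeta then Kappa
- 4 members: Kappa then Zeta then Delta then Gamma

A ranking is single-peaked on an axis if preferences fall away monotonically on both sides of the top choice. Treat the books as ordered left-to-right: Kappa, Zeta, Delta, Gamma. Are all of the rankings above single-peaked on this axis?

Axis positions: Kappa=1, Zeta=2, Delta=3, Gamma=4.
Bloc 1 (peak Zeta at position 2): ranking walks positions 2-3-4-1, expanding outward from the peak — single-peaked.
Bloc 2 (peak Gamma at position 4): ranking walks positions 4-3-2-1, expanding outward from the peak — single-peaked.
Bloc 3 (peak Kappa at position 1): ranking walks positions 1-2-3-4, expanding outward from the peak — single-peaked.
Every ranking is single-peaked on this axis.

yes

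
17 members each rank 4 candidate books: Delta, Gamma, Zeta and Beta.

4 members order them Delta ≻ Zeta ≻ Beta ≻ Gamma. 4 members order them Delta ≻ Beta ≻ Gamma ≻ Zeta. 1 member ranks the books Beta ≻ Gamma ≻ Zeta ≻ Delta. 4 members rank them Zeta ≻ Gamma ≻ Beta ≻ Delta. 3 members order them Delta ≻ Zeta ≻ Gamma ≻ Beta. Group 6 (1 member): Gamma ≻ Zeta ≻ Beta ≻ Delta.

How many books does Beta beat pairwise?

Beta against each rival (17 members):
Beta vs Delta: 1+4+1 = 6 for Beta, 11 for Delta — Delta by 11–6.
Beta vs Gamma: Beta is ranked higher on 4+4+1 = 9 ballots, Gamma on 8. Beta wins 9–8.
Beta vs Zeta: Beta preferred on 4+1 = 5 ballots; Zeta wins 12–5.
Beta beats Gamma; loses to Delta, Zeta — 1 pairwise win.

1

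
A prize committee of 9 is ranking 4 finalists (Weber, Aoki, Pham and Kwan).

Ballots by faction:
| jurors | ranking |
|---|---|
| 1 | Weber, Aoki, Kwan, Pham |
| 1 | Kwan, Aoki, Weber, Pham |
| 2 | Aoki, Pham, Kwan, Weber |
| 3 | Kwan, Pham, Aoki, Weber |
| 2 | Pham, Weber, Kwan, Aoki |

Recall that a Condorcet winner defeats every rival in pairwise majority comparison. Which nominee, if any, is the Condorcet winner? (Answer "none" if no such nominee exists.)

Head-to-head results (9 jurors):
Weber–Aoki: Aoki 6–3.
Weber vs Pham: Pham wins 7–2.
Weber vs Kwan: Kwan, 6–3.
Aoki vs Pham: Aoki preferred on 1+1+2 = 4 ballots; Pham wins 5–4.
Aoki vs Kwan: Aoki is ranked higher on 1+2 = 3 ballots, Kwan on 6. Kwan wins 6–3.
Pham vs Kwan: Kwan, 5–4.
Kwan beats each of Weber, Aoki, Pham — Kwan is the Condorcet winner.

Kwan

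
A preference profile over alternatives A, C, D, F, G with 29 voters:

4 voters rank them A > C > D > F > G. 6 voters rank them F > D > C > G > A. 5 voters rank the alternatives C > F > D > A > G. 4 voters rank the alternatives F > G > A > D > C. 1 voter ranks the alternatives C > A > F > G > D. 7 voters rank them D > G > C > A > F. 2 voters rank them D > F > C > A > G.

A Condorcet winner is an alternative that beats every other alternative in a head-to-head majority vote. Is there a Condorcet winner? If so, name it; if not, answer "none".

none

Pairwise majorities:
A–C: C 21–8.
A vs D: D wins 20–9.
A–F: F 17–12.
A vs G: G wins 17–12.
C vs D: D, 19–10.
C vs F: C wins 17–12.
C–G: C 18–11.
D vs F: F, 16–13.
D vs G: D wins 24–5.
F vs G: F wins 22–7.
Each alternative drops at least one matchup (A loses to C; C loses to D; D loses to F; F loses to C; G loses to C); the cycle C > F > D > C rules out a Condorcet winner.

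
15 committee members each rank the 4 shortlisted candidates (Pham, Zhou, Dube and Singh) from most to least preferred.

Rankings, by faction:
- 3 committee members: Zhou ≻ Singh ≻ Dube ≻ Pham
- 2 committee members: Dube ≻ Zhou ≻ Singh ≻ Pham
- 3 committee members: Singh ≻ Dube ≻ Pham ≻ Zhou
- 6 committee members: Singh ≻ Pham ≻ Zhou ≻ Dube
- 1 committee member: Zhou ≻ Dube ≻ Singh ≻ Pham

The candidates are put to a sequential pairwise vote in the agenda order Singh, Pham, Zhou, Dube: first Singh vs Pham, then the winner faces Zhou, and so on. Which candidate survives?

Singh

Round 1: Singh vs Pham — 15–0, Singh advances.
Round 2: Singh vs Zhou — 9–6, Singh advances.
Round 3: Singh vs Dube — 12–3, Singh advances.
The agenda winner is Singh.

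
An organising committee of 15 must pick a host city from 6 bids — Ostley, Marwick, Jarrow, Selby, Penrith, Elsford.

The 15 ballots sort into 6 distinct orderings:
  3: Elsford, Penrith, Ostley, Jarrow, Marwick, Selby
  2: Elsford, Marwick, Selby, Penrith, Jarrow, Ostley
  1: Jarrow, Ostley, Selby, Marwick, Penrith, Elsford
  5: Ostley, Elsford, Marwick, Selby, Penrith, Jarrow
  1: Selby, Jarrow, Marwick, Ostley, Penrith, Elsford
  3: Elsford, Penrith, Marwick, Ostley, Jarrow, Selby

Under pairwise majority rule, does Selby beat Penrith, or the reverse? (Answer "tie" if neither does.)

Selby

Ballots ranking Selby above Penrith: 2 + 1 + 5 + 1 = 9.
Ballots ranking Penrith above Selby: 15 − 9 = 6.
Selby wins the head-to-head 9–6.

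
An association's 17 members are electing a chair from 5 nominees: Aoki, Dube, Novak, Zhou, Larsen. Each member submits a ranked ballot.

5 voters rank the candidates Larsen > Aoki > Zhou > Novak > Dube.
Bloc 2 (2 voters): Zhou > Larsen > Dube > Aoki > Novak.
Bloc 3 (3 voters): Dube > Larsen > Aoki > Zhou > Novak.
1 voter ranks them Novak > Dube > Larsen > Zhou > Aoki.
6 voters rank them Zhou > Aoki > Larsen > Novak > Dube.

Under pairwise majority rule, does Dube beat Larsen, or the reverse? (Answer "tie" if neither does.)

Larsen

Ballots ranking Dube above Larsen: 3 + 1 = 4.
Ballots ranking Larsen above Dube: 17 − 4 = 13.
Larsen wins the head-to-head 13–4.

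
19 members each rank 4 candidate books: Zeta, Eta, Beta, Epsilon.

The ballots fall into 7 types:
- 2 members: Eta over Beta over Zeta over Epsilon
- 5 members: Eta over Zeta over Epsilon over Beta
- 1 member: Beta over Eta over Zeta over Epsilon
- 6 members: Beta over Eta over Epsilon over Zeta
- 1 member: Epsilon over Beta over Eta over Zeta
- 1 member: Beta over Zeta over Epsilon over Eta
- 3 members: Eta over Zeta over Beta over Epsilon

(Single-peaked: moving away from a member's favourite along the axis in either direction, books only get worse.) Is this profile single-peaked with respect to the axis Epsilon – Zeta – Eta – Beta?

Axis positions: Epsilon=1, Zeta=2, Eta=3, Beta=4.
Type 1 (peak Eta at position 3): ranking walks positions 3-4-2-1, expanding outward from the peak — single-peaked.
Type 2 (peak Eta at position 3): ranking walks positions 3-2-1-4, expanding outward from the peak — single-peaked.
Type 3 (peak Beta at position 4): ranking walks positions 4-3-2-1, expanding outward from the peak — single-peaked.
Type 4: ranking walks positions 4-3-1-2; Epsilon is ranked above Zeta even though Zeta lies between Epsilon and the peak Beta on the axis — preferences dip and rise again. Not single-peaked.
Type 5: ranking walks positions 1-4-3-2; Beta is ranked above Zeta even though Zeta lies between Beta and the peak Epsilon on the axis — preferences dip and rise again. Not single-peaked.
Type 6: ranking walks positions 4-2-1-3; Zeta is ranked above Eta even though Eta lies between Zeta and the peak Beta on the axis — preferences dip and rise again. Not single-peaked.
Type 7 (peak Eta at position 3): ranking walks positions 3-2-4-1, expanding outward from the peak — single-peaked.
Type 4 violates single-peakedness, so the profile is not single-peaked on this axis.

no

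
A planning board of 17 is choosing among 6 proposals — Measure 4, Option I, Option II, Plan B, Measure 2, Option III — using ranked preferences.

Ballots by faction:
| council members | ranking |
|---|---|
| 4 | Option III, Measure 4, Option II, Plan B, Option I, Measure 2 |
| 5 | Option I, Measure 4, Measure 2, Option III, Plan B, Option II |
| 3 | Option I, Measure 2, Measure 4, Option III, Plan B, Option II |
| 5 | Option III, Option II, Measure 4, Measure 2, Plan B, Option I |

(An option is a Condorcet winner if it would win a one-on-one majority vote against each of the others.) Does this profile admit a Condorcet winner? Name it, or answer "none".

Option III

Check each pair by majority over 17 ballots:
Measure 4 vs Option I: 4+5 = 9 for Measure 4, 8 for Option I — Measure 4 by 9–8.
Measure 4 vs Option II: Measure 4 is ranked higher on 4+5+3 = 12 ballots, Option II on 5. Measure 4 wins 12–5.
Measure 4 vs Plan B: Measure 4 is ranked higher on 4+5+3+5 = 17 ballots, Plan B on 0. Measure 4 wins 17–0.
Measure 4 vs Measure 2: 4+5+5 = 14 for Measure 4, 3 for Measure 2 — Measure 4 by 14–3.
Measure 4 vs Option III: 8 to 9, Option III.
Option I vs Option II: Option I preferred on 5+3 = 8 ballots; Option II wins 9–8.
Option I vs Plan B: 5+3 = 8 for Option I, 9 for Plan B — Plan B by 9–8.
Option I vs Measure 2: Option I preferred on 4+5+3 = 12 ballots; Option I wins 12–5.
Option I vs Option III: 5+3 = 8 for Option I, 9 for Option III — Option III by 9–8.
Option II vs Plan B: 9 to 8, Option II.
Option II vs Measure 2: 4+5 = 9 for Option II, 8 for Measure 2 — Option II by 9–8.
Option II vs Option III: 0 to 17, Option III.
Plan B vs Measure 2: Plan B preferred on 4 ballots; Measure 2 wins 13–4.
Plan B vs Option III: 0 to 17, Option III.
Measure 2 vs Option III: Measure 2 is ranked higher on 5+3 = 8 ballots, Option III on 9. Option III wins 9–8.
Option III wins every pairwise contest, so Option III is the Condorcet winner.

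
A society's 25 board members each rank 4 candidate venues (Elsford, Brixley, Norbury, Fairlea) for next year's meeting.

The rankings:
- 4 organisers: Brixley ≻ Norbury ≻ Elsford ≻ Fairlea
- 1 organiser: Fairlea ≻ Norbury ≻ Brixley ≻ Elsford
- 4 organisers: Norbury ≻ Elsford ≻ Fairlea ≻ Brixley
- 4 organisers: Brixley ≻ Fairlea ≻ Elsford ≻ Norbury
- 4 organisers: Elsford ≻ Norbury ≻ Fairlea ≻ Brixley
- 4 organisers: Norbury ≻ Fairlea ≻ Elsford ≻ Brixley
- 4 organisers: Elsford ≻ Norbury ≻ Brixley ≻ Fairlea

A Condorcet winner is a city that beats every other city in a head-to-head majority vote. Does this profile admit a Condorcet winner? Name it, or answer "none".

Check each pair by majority over 25 ballots:
Elsford vs Brixley: Elsford, 16–9.
Elsford vs Norbury: Norbury wins 13–12.
Elsford vs Fairlea: Elsford wins 16–9.
Brixley–Norbury: Norbury 17–8.
Brixley vs Fairlea: Fairlea wins 13–12.
Norbury vs Fairlea: Norbury, 20–5.
Only Norbury has no losses; Norbury is the Condorcet winner.

Norbury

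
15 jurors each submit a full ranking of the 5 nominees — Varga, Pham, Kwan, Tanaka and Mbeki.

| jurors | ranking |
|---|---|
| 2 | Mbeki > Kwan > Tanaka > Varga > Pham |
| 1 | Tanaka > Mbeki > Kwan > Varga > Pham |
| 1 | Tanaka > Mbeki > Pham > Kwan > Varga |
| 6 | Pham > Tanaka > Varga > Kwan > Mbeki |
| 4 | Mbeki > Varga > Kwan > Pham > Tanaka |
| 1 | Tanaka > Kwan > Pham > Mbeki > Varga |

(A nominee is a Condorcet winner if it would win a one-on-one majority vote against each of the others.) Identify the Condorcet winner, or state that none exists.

Head-to-head results (15 jurors):
Varga vs Pham: Pham, 8–7.
Varga vs Kwan: Varga is ranked higher on 6+4 = 10 ballots, Kwan on 5. Varga wins 10–5.
Varga vs Tanaka: Tanaka, 11–4.
Varga vs Mbeki: Varga is ranked higher on 6 ballots, Mbeki on 9. Mbeki wins 9–6.
Pham vs Kwan: Pham preferred on 1+6 = 7 ballots; Kwan wins 8–7.
Pham vs Tanaka: 10 to 5, Pham.
Pham vs Mbeki: Mbeki wins 8–7.
Kwan vs Tanaka: Tanaka, 9–6.
Kwan vs Mbeki: Mbeki, 8–7.
Tanaka vs Mbeki: Tanaka preferred on 1+1+6+1 = 9 ballots; Tanaka wins 9–6.
No nominee is unbeaten: Varga loses to Pham; Pham loses to Kwan; Kwan loses to Varga; Tanaka loses to Pham; Mbeki loses to Tanaka. In particular Varga → Kwan → Pham → Varga is a majority cycle — no Condorcet winner exists.

none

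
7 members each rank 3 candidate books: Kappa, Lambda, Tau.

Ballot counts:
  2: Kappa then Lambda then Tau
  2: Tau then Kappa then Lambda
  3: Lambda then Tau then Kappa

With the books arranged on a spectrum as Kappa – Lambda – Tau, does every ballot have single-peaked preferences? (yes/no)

no

Axis positions: Kappa=1, Lambda=2, Tau=3.
Group 1 (peak Kappa at position 1): ranking walks positions 1-2-3, expanding outward from the peak — single-peaked.
Group 2: ranking walks positions 3-1-2; Kappa is ranked above Lambda even though Lambda lies between Kappa and the peak Tau on the axis — preferences dip and rise again. Not single-peaked.
Group 3 (peak Lambda at position 2): ranking walks positions 2-3-1, expanding outward from the peak — single-peaked.
Group 2 violates single-peakedness, so the profile is not single-peaked on this axis.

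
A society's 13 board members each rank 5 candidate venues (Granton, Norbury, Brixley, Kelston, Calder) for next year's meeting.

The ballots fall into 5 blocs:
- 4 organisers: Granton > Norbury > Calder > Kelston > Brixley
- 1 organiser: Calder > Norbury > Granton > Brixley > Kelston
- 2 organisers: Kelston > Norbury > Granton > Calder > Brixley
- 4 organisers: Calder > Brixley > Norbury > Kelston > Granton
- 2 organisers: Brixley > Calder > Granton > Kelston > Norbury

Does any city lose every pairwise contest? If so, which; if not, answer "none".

Pairwise majorities:
Granton–Norbury: Norbury 7–6.
Granton vs Brixley: Granton preferred on 4+1+2 = 7 ballots; Granton wins 7–6.
Granton vs Kelston: Granton wins 7–6.
Granton–Calder: Calder 7–6.
Norbury vs Brixley: Norbury wins 7–6.
Norbury vs Kelston: 9 to 4, Norbury.
Norbury vs Calder: 4+2 = 6 for Norbury, 7 for Calder — Calder by 7–6.
Brixley vs Kelston: 1+4+2 = 7 for Brixley, 6 for Kelston — Brixley by 7–6.
Brixley vs Calder: 2 for Brixley, 11 for Calder — Calder by 11–2.
Kelston vs Calder: Kelston is ranked higher on 2 ballots, Calder on 11. Calder wins 11–2.
Kelston is beaten in every head-to-head and is the Condorcet loser.

Kelston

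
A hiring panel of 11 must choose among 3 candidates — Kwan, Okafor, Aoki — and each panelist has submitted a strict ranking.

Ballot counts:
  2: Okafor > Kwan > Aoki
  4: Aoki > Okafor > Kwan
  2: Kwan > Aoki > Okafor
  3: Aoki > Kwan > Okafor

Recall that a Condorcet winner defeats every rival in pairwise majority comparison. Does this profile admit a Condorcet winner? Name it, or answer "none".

Aoki

Head-to-head results (11 committee members):
Kwan–Okafor: Okafor 6–5.
Kwan vs Aoki: Aoki, 7–4.
Okafor vs Aoki: Aoki, 9–2.
Aoki wins every pairwise contest, so Aoki is the Condorcet winner.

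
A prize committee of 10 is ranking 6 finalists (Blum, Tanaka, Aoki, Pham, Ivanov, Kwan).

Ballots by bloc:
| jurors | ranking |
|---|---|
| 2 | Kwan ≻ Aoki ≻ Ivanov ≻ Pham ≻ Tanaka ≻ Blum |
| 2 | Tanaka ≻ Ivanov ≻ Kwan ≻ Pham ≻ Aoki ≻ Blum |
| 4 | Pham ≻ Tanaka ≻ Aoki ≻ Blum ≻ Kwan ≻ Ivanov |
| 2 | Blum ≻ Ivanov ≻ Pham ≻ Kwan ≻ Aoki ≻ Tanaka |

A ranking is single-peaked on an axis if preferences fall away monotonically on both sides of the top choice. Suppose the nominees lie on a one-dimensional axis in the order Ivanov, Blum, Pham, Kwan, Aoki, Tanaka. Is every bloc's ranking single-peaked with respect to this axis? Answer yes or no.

Axis positions: Ivanov=1, Blum=2, Pham=3, Kwan=4, Aoki=5, Tanaka=6.
Bloc 1: ranking walks positions 4-5-1-3-6-2; Ivanov is ranked above Pham even though Pham lies between Ivanov and the peak Kwan on the axis — preferences dip and rise again. Not single-peaked.
Bloc 2: ranking walks positions 6-1-4-3-5-2; Ivanov is ranked above Aoki even though Aoki lies between Ivanov and the peak Tanaka on the axis — preferences dip and rise again. Not single-peaked.
Bloc 3: ranking walks positions 3-6-5-2-4-1; Tanaka is ranked above Kwan even though Kwan lies between Tanaka and the peak Pham on the axis — preferences dip and rise again. Not single-peaked.
Bloc 4 (peak Blum at position 2): ranking walks positions 2-1-3-4-5-6, expanding outward from the peak — single-peaked.
Bloc 1 violates single-peakedness, so the profile is not single-peaked on this axis.

no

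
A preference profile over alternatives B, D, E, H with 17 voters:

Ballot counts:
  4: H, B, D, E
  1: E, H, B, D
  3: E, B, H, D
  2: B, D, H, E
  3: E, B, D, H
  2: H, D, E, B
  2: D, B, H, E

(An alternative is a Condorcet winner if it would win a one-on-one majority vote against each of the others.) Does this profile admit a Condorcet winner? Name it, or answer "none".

none

Check each pair by majority over 17 ballots:
B vs D: B is ranked higher on 4+1+3+2+3 = 13 ballots, D on 4. B wins 13–4.
B vs E: B is ranked higher on 4+2+2 = 8 ballots, E on 9. E wins 9–8.
B vs H: B is ranked higher on 3+2+3+2 = 10 ballots, H on 7. B wins 10–7.
D vs E: 4+2+2+2 = 10 for D, 7 for E — D by 10–7.
D vs H: 2+3+2 = 7 for D, 10 for H — H by 10–7.
E vs H: E is ranked higher on 1+3+3 = 7 ballots, H on 10. H wins 10–7.
Each alternative drops at least one matchup (B loses to E; D loses to B; E loses to D; H loses to B); the cycle B → D → E → B rules out a Condorcet winner.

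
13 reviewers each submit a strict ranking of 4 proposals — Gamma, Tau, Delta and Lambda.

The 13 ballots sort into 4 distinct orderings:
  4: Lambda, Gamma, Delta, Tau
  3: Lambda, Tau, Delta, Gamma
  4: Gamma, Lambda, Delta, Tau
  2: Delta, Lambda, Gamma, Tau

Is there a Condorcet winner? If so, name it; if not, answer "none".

Head-to-head results (13 reviewers):
Gamma vs Tau: Gamma preferred on 4+4+2 = 10 ballots; Gamma wins 10–3.
Gamma vs Delta: 8 to 5, Gamma.
Gamma vs Lambda: Gamma preferred on 4 ballots; Lambda wins 9–4.
Tau vs Delta: Tau is ranked higher on 3 ballots, Delta on 10. Delta wins 10–3.
Tau vs Lambda: Tau is ranked higher on 0 ballots, Lambda on 13. Lambda wins 13–0.
Delta vs Lambda: Delta preferred on 2 ballots; Lambda wins 11–2.
Lambda wins every pairwise contest, so Lambda is the Condorcet winner.

Lambda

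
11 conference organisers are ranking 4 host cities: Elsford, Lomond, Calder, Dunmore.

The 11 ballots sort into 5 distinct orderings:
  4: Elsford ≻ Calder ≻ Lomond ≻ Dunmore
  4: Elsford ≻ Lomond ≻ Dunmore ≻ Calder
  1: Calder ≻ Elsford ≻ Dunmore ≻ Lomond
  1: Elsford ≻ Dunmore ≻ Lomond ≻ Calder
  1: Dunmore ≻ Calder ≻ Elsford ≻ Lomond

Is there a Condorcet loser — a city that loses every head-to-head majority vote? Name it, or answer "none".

none

Pairwise majorities:
Elsford vs Lomond: Elsford wins 11–0.
Elsford vs Calder: Elsford, 9–2.
Elsford–Dunmore: Elsford 10–1.
Lomond vs Calder: Calder wins 6–5.
Lomond vs Dunmore: Lomond wins 8–3.
Calder vs Dunmore: Dunmore wins 6–5.
No city is winless: Elsford beats Lomond; Lomond beats Dunmore; Calder beats Lomond; Dunmore beats Calder. There is no Condorcet loser.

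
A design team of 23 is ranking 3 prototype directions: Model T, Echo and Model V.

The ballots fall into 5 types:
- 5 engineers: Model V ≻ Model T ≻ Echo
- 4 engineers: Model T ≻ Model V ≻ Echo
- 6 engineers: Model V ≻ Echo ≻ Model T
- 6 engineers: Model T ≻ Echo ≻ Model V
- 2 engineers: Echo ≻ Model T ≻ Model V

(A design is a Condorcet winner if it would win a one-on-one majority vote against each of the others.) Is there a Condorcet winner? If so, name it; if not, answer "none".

Check each pair by majority over 23 ballots:
Model T vs Echo: Model T, 15–8.
Model T vs Model V: Model T wins 12–11.
Echo–Model V: Model V 15–8.
Model T wins every pairwise contest, so Model T is the Condorcet winner.

Model T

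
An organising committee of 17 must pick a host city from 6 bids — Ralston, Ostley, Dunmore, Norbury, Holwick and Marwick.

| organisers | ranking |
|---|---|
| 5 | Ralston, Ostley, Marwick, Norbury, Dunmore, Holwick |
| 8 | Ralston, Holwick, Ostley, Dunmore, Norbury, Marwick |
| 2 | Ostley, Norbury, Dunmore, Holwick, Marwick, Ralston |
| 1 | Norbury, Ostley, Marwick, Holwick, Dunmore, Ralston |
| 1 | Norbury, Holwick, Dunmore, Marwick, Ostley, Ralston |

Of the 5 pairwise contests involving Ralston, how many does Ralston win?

Ralston against each rival (17 organisers):
Ralston vs Ostley: Ralston, 13–4.
Ralston vs Dunmore: Ralston wins 13–4.
Ralston vs Norbury: Ralston preferred on 5+8 = 13 ballots; Ralston wins 13–4.
Ralston vs Holwick: Ralston wins 13–4.
Ralston vs Marwick: 5+8 = 13 for Ralston, 4 for Marwick — Ralston by 13–4.
Ralston beats Ostley, Dunmore, Norbury, Holwick, Marwick — 5 pairwise wins.

5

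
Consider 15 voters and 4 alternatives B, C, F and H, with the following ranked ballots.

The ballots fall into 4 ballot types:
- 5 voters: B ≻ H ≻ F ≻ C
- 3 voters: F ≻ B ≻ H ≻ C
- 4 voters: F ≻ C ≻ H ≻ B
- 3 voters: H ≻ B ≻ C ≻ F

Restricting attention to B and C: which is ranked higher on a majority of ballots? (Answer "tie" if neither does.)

B

Ballots ranking B above C: 5 + 3 + 3 = 11.
Ballots ranking C above B: 15 − 11 = 4.
B wins the head-to-head 11–4.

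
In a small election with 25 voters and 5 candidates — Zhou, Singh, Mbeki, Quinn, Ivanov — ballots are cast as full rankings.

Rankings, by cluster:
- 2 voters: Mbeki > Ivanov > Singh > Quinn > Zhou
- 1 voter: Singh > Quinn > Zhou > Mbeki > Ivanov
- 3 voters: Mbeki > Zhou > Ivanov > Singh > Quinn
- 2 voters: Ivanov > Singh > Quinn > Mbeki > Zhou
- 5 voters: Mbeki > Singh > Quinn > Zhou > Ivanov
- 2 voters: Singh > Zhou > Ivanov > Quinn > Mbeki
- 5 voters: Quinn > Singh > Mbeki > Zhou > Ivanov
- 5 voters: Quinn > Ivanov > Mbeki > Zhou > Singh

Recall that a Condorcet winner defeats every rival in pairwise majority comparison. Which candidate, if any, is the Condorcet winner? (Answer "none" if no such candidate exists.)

none

Check each pair by majority over 25 ballots:
Zhou vs Singh: Singh wins 17–8.
Zhou vs Mbeki: Mbeki, 22–3.
Zhou vs Quinn: Quinn, 20–5.
Zhou vs Ivanov: Zhou, 16–9.
Singh vs Mbeki: Mbeki wins 15–10.
Singh vs Quinn: Singh wins 15–10.
Singh vs Ivanov: Singh wins 13–12.
Mbeki vs Quinn: Quinn wins 15–10.
Mbeki vs Ivanov: Mbeki, 16–9.
Quinn vs Ivanov: Quinn wins 16–9.
No candidate is unbeaten: Zhou loses to Singh; Singh loses to Mbeki; Mbeki loses to Quinn; Quinn loses to Singh; Ivanov loses to Zhou. In particular Singh → Quinn → Mbeki → Singh is a majority cycle — no Condorcet winner exists.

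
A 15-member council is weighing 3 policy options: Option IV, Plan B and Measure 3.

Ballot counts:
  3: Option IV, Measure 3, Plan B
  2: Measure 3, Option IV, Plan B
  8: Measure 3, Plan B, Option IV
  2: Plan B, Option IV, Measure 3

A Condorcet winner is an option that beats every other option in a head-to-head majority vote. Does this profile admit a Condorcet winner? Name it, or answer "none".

Measure 3

Check each pair by majority over 15 ballots:
Option IV–Plan B: Plan B 10–5.
Option IV vs Measure 3: Measure 3, 10–5.
Plan B vs Measure 3: Measure 3, 13–2.
Only Measure 3 has no losses; Measure 3 is the Condorcet winner.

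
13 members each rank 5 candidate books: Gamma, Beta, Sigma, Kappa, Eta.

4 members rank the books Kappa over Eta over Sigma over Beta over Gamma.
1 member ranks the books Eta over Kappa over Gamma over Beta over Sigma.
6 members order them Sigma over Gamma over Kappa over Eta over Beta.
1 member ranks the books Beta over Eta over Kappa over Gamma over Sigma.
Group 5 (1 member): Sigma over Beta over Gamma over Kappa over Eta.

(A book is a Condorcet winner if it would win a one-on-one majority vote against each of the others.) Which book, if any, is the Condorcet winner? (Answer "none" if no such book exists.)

Sigma

Pairwise majorities:
Gamma vs Beta: Gamma is ranked higher on 1+6 = 7 ballots, Beta on 6. Gamma wins 7–6.
Gamma vs Sigma: 1+1 = 2 for Gamma, 11 for Sigma — Sigma by 11–2.
Gamma vs Kappa: Gamma, 7–6.
Gamma vs Eta: 6+1 = 7 for Gamma, 6 for Eta — Gamma by 7–6.
Beta–Sigma: Sigma 11–2.
Beta vs Kappa: 1+1 = 2 for Beta, 11 for Kappa — Kappa by 11–2.
Beta vs Eta: 1+1 = 2 for Beta, 11 for Eta — Eta by 11–2.
Sigma vs Kappa: 7 to 6, Sigma.
Sigma vs Eta: Sigma, 7–6.
Kappa vs Eta: Kappa, 11–2.
Sigma defeats every rival head-to-head and is the Condorcet winner.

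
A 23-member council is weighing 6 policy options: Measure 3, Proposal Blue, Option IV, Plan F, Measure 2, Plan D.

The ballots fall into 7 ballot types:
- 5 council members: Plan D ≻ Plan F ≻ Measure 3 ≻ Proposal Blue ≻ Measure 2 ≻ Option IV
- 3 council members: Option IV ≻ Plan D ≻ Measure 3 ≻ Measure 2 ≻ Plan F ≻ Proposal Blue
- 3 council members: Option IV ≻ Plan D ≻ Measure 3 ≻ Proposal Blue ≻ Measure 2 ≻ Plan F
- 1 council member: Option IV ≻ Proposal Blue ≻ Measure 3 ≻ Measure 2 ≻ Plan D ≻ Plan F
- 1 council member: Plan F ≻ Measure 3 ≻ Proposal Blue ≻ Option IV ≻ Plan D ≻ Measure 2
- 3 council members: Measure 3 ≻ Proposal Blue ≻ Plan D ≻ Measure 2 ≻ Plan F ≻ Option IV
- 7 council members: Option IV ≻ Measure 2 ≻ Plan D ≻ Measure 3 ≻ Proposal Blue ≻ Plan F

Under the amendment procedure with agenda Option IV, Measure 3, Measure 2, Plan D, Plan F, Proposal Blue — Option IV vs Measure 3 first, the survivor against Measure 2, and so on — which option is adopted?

Option IV

Round 1: Option IV vs Measure 3 — 14–9, Option IV advances.
Round 2: Option IV vs Measure 2 — 15–8, Option IV advances.
Round 3: Option IV vs Plan D — 15–8, Option IV advances.
Round 4: Option IV vs Plan F — 14–9, Option IV advances.
Round 5: Option IV vs Proposal Blue — 14–9, Option IV advances.
The agenda winner is Option IV.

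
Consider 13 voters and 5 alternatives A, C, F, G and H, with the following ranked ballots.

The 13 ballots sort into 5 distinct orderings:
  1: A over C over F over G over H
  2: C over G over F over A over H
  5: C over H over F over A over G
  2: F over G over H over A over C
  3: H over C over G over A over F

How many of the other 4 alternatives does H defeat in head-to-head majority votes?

3

H against each rival (13 voters):
H vs A: H, 10–3.
H vs C: H preferred on 2+3 = 5 ballots; C wins 8–5.
H vs F: 5+3 = 8 for H, 5 for F — H by 8–5.
H vs G: 5+3 = 8 for H, 5 for G — H by 8–5.
H beats A, F, G; loses to C — 3 pairwise wins.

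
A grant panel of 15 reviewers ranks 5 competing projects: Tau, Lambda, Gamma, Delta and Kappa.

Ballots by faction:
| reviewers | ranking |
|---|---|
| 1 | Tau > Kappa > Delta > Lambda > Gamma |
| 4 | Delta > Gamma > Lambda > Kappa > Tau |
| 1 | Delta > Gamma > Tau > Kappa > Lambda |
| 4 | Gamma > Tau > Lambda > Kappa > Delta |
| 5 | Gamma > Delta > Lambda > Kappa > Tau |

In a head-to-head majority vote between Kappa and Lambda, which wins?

Lambda

Ballots ranking Kappa above Lambda: 1 + 1 = 2.
Ballots ranking Lambda above Kappa: 15 − 2 = 13.
Lambda wins the head-to-head 13–2.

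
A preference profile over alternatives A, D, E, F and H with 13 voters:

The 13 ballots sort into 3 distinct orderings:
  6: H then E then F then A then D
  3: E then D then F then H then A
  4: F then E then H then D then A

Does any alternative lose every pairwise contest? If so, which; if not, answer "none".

Head-to-head results (13 voters):
A–D: D 7–6.
A vs E: A is ranked higher on 0 ballots, E on 13. E wins 13–0.
A vs F: A is ranked higher on 0 ballots, F on 13. F wins 13–0.
A–H: H 13–0.
D vs E: D preferred on 0 ballots; E wins 13–0.
D vs F: D preferred on 3 ballots; F wins 10–3.
D vs H: H, 10–3.
E vs F: 9 to 4, E.
E vs H: E wins 7–6.
F–H: F 7–6.
A loses to every other alternative — it is the Condorcet loser.

A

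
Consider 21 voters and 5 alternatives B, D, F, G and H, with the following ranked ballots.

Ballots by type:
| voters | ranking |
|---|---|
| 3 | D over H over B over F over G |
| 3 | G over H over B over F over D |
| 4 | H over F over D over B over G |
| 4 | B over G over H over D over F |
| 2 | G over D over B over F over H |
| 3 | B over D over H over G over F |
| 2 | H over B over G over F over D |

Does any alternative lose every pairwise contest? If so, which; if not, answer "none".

Pairwise majorities:
B–D: B 12–9.
B–F: B 17–4.
B vs G: B is ranked higher on 3+4+4+3+2 = 16 ballots, G on 5. B wins 16–5.
B–H: H 12–9.
D–F: D 12–9.
D vs G: G, 11–10.
D–H: H 13–8.
F vs G: 3+4 = 7 for F, 14 for G — G by 14–7.
F vs H: H wins 19–2.
G vs H: H wins 12–9.
F loses to every other alternative — it is the Condorcet loser.

F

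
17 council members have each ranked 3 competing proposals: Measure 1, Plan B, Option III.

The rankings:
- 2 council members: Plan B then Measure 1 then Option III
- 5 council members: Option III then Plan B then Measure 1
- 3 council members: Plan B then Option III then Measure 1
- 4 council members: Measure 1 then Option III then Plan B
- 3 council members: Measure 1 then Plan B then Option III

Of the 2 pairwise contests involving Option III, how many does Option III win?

1

Option III against each rival (17 council members):
Option III vs Measure 1: Option III is ranked higher on 5+3 = 8 ballots, Measure 1 on 9. Measure 1 wins 9–8.
Option III vs Plan B: Option III wins 9–8.
Option III beats Plan B; loses to Measure 1 — 1 pairwise win.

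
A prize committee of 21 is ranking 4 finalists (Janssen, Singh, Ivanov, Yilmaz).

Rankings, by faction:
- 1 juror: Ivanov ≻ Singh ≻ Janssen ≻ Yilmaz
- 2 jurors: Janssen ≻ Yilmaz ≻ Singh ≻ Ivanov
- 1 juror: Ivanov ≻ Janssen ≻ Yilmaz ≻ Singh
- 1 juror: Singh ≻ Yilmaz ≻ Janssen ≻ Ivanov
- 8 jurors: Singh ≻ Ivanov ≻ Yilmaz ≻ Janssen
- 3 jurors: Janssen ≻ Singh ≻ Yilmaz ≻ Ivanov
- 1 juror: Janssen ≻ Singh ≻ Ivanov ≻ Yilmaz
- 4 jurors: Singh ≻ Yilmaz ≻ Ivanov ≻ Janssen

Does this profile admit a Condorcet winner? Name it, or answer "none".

Pairwise majorities:
Janssen vs Singh: Singh wins 14–7.
Janssen vs Ivanov: Ivanov wins 14–7.
Janssen vs Yilmaz: Yilmaz, 13–8.
Singh vs Ivanov: Singh, 19–2.
Singh vs Yilmaz: Singh wins 18–3.
Ivanov vs Yilmaz: Ivanov, 11–10.
Singh defeats every rival head-to-head and is the Condorcet winner.

Singh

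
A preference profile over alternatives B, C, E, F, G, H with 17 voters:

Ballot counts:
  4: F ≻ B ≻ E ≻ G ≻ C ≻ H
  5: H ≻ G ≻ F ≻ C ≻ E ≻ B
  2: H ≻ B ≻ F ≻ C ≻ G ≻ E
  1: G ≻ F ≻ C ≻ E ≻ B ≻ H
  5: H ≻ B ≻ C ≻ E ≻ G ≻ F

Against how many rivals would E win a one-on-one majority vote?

E against each rival (17 voters):
E vs B: 5+1 = 6 for E, 11 for B — B by 11–6.
E vs C: E is ranked higher on 4 ballots, C on 13. C wins 13–4.
E vs F: E is ranked higher on 5 ballots, F on 12. F wins 12–5.
E–G: E 9–8.
E vs H: E is ranked higher on 4+1 = 5 ballots, H on 12. H wins 12–5.
E beats G; loses to B, C, F, H — 1 pairwise win.

1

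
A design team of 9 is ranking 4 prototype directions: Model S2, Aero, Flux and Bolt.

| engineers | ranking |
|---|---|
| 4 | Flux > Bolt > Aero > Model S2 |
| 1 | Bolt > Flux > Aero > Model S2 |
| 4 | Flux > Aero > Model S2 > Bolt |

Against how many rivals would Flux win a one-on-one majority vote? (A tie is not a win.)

Flux against each rival (9 engineers):
Flux vs Model S2: Flux, 9–0.
Flux vs Aero: Flux, 9–0.
Flux vs Bolt: Flux wins 8–1.
Flux beats Model S2, Aero, Bolt — 3 pairwise wins.

3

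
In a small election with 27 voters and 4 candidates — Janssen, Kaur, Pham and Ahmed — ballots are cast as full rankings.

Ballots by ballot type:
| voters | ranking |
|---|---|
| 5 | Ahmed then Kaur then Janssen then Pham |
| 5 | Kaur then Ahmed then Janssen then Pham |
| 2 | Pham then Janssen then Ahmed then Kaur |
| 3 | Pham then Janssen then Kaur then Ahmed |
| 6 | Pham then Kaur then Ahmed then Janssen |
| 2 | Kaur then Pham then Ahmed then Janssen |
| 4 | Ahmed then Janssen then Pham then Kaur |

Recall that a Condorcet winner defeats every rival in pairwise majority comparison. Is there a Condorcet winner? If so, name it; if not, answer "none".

none

Check each pair by majority over 27 ballots:
Janssen vs Kaur: Kaur wins 18–9.
Janssen–Pham: Janssen 14–13.
Janssen vs Ahmed: Ahmed, 22–5.
Kaur–Pham: Pham 15–12.
Kaur vs Ahmed: Kaur, 16–11.
Pham–Ahmed: Ahmed 14–13.
No candidate is unbeaten: Janssen loses to Kaur; Kaur loses to Pham; Pham loses to Janssen; Ahmed loses to Kaur. In particular Janssen → Pham → Kaur → Janssen is a majority cycle — no Condorcet winner exists.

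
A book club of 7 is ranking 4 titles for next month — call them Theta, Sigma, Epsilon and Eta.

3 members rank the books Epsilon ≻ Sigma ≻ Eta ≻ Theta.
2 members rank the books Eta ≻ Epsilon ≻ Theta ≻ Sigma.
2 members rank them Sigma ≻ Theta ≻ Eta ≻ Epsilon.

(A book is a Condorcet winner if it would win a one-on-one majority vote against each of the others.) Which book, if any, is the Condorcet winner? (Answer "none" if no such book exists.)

Pairwise majorities:
Theta vs Sigma: Theta preferred on 2 ballots; Sigma wins 5–2.
Theta vs Epsilon: Theta is ranked higher on 2 ballots, Epsilon on 5. Epsilon wins 5–2.
Theta vs Eta: 2 for Theta, 5 for Eta — Eta by 5–2.
Sigma vs Epsilon: 2 for Sigma, 5 for Epsilon — Epsilon by 5–2.
Sigma vs Eta: Sigma preferred on 3+2 = 5 ballots; Sigma wins 5–2.
Epsilon vs Eta: 3 to 4, Eta.
No book is unbeaten: Theta loses to Sigma; Sigma loses to Epsilon; Epsilon loses to Eta; Eta loses to Sigma. In particular Sigma → Eta → Epsilon → Sigma is a majority cycle — no Condorcet winner exists.

none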